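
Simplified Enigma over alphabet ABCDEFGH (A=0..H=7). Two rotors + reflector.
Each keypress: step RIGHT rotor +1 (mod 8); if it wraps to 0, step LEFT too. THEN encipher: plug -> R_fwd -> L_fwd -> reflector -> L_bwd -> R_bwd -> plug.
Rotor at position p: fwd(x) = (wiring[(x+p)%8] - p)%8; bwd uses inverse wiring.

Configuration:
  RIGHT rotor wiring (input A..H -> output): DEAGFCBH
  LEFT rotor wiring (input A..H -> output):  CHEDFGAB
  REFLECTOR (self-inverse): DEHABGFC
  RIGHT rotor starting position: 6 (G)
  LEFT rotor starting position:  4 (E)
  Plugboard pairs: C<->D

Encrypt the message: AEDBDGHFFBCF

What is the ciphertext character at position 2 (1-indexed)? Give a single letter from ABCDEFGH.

Char 1 ('A'): step: R->7, L=4; A->plug->A->R->A->L->B->refl->E->L'->C->R'->H->plug->H
Char 2 ('E'): step: R->0, L->5 (L advanced); E->plug->E->R->F->L->H->refl->C->L'->E->R'->B->plug->B

B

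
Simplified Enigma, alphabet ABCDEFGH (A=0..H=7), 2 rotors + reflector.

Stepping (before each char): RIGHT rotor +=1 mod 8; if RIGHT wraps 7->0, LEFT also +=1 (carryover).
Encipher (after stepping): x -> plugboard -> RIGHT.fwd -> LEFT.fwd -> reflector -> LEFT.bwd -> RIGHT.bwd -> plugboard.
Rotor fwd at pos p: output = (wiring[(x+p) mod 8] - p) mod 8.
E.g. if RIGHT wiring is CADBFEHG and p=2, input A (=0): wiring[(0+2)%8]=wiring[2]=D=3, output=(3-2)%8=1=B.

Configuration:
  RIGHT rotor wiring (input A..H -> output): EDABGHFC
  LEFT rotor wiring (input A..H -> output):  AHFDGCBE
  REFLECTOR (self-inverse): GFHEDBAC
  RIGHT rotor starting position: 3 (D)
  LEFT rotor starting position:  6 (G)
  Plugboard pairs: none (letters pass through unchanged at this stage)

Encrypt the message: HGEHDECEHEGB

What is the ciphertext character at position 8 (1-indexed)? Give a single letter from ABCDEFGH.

Char 1 ('H'): step: R->4, L=6; H->plug->H->R->F->L->F->refl->B->L'->D->R'->B->plug->B
Char 2 ('G'): step: R->5, L=6; G->plug->G->R->E->L->H->refl->C->L'->C->R'->A->plug->A
Char 3 ('E'): step: R->6, L=6; E->plug->E->R->C->L->C->refl->H->L'->E->R'->B->plug->B
Char 4 ('H'): step: R->7, L=6; H->plug->H->R->G->L->A->refl->G->L'->B->R'->D->plug->D
Char 5 ('D'): step: R->0, L->7 (L advanced); D->plug->D->R->B->L->B->refl->F->L'->A->R'->C->plug->C
Char 6 ('E'): step: R->1, L=7; E->plug->E->R->G->L->D->refl->E->L'->E->R'->F->plug->F
Char 7 ('C'): step: R->2, L=7; C->plug->C->R->E->L->E->refl->D->L'->G->R'->A->plug->A
Char 8 ('E'): step: R->3, L=7; E->plug->E->R->H->L->C->refl->H->L'->F->R'->H->plug->H

H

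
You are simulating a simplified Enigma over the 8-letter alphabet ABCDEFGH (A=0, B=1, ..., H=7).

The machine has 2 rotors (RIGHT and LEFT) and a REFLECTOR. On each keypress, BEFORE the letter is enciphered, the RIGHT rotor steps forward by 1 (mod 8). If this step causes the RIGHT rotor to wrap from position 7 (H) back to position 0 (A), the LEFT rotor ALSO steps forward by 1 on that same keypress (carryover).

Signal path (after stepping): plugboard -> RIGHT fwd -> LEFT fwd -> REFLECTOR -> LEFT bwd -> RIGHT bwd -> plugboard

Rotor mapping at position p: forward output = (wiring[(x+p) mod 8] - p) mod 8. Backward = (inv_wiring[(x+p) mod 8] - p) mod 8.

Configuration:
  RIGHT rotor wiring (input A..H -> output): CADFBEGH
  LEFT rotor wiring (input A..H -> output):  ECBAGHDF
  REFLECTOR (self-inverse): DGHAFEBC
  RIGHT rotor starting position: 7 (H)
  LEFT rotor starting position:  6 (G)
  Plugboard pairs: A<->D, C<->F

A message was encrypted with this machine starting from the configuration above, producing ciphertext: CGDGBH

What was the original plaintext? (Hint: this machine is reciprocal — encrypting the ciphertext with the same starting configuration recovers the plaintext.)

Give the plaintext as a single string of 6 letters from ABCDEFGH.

Answer: BBFACG

Derivation:
Char 1 ('C'): step: R->0, L->7 (L advanced); C->plug->F->R->E->L->B->refl->G->L'->A->R'->B->plug->B
Char 2 ('G'): step: R->1, L=7; G->plug->G->R->G->L->A->refl->D->L'->C->R'->B->plug->B
Char 3 ('D'): step: R->2, L=7; D->plug->A->R->B->L->F->refl->E->L'->H->R'->C->plug->F
Char 4 ('G'): step: R->3, L=7; G->plug->G->R->F->L->H->refl->C->L'->D->R'->D->plug->A
Char 5 ('B'): step: R->4, L=7; B->plug->B->R->A->L->G->refl->B->L'->E->R'->F->plug->C
Char 6 ('H'): step: R->5, L=7; H->plug->H->R->E->L->B->refl->G->L'->A->R'->G->plug->G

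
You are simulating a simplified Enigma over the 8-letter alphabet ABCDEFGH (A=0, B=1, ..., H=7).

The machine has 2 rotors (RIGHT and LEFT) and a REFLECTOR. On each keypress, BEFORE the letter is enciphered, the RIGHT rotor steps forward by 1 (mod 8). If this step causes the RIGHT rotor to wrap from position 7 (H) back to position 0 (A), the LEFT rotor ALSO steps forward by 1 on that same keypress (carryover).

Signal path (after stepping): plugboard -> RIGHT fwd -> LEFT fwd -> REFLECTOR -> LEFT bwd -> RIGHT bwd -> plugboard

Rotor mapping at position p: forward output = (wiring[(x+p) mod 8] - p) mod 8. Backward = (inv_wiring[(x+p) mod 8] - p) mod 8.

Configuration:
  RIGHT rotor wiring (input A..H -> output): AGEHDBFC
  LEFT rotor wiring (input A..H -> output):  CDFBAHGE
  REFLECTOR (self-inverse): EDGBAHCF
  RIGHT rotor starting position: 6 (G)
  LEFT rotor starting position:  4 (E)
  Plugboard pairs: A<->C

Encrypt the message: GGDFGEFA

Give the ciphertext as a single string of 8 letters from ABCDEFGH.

Answer: FBBHDGEH

Derivation:
Char 1 ('G'): step: R->7, L=4; G->plug->G->R->C->L->C->refl->G->L'->E->R'->F->plug->F
Char 2 ('G'): step: R->0, L->5 (L advanced); G->plug->G->R->F->L->A->refl->E->L'->G->R'->B->plug->B
Char 3 ('D'): step: R->1, L=5; D->plug->D->R->C->L->H->refl->F->L'->D->R'->B->plug->B
Char 4 ('F'): step: R->2, L=5; F->plug->F->R->A->L->C->refl->G->L'->E->R'->H->plug->H
Char 5 ('G'): step: R->3, L=5; G->plug->G->R->D->L->F->refl->H->L'->C->R'->D->plug->D
Char 6 ('E'): step: R->4, L=5; E->plug->E->R->E->L->G->refl->C->L'->A->R'->G->plug->G
Char 7 ('F'): step: R->5, L=5; F->plug->F->R->H->L->D->refl->B->L'->B->R'->E->plug->E
Char 8 ('A'): step: R->6, L=5; A->plug->C->R->C->L->H->refl->F->L'->D->R'->H->plug->H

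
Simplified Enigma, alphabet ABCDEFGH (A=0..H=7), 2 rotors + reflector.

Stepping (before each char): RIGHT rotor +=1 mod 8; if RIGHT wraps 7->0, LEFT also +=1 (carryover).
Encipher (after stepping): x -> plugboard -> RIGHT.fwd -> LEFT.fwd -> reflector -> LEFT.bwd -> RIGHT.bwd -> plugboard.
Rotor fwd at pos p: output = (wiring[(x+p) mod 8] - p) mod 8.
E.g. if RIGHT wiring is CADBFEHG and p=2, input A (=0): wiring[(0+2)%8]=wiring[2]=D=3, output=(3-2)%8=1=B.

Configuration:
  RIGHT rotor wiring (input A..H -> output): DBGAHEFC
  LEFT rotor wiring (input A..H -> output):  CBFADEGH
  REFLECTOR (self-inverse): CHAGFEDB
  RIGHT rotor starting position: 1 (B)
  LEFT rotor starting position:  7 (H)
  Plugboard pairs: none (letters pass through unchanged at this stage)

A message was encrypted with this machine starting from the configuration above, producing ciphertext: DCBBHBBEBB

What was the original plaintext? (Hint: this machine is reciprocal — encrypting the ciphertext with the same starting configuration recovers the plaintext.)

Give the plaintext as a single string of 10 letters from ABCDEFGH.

Char 1 ('D'): step: R->2, L=7; D->plug->D->R->C->L->C->refl->A->L'->A->R'->F->plug->F
Char 2 ('C'): step: R->3, L=7; C->plug->C->R->B->L->D->refl->G->L'->D->R'->H->plug->H
Char 3 ('B'): step: R->4, L=7; B->plug->B->R->A->L->A->refl->C->L'->C->R'->G->plug->G
Char 4 ('B'): step: R->5, L=7; B->plug->B->R->A->L->A->refl->C->L'->C->R'->H->plug->H
Char 5 ('H'): step: R->6, L=7; H->plug->H->R->G->L->F->refl->E->L'->F->R'->C->plug->C
Char 6 ('B'): step: R->7, L=7; B->plug->B->R->E->L->B->refl->H->L'->H->R'->D->plug->D
Char 7 ('B'): step: R->0, L->0 (L advanced); B->plug->B->R->B->L->B->refl->H->L'->H->R'->E->plug->E
Char 8 ('E'): step: R->1, L=0; E->plug->E->R->D->L->A->refl->C->L'->A->R'->A->plug->A
Char 9 ('B'): step: R->2, L=0; B->plug->B->R->G->L->G->refl->D->L'->E->R'->A->plug->A
Char 10 ('B'): step: R->3, L=0; B->plug->B->R->E->L->D->refl->G->L'->G->R'->G->plug->G

Answer: FHGHCDEAAG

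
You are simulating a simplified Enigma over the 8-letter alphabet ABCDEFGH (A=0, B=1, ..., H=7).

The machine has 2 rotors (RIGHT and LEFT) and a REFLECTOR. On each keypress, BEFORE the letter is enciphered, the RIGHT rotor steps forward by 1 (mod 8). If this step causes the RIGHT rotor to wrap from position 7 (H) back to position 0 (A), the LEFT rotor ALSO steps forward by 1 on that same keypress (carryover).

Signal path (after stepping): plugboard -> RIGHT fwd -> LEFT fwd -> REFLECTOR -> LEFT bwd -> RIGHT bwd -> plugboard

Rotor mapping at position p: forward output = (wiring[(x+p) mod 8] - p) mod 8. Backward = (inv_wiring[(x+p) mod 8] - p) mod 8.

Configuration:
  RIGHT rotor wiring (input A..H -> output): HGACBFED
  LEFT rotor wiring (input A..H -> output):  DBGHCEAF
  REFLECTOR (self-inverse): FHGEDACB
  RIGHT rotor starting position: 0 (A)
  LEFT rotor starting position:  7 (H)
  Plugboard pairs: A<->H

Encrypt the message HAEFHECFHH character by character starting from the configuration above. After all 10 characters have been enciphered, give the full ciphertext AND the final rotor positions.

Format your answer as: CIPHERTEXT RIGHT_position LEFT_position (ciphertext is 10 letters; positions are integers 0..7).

Answer: CHCCDDECDC 2 0

Derivation:
Char 1 ('H'): step: R->1, L=7; H->plug->A->R->F->L->D->refl->E->L'->B->R'->C->plug->C
Char 2 ('A'): step: R->2, L=7; A->plug->H->R->E->L->A->refl->F->L'->G->R'->A->plug->H
Char 3 ('E'): step: R->3, L=7; E->plug->E->R->A->L->G->refl->C->L'->C->R'->C->plug->C
Char 4 ('F'): step: R->4, L=7; F->plug->F->R->C->L->C->refl->G->L'->A->R'->C->plug->C
Char 5 ('H'): step: R->5, L=7; H->plug->A->R->A->L->G->refl->C->L'->C->R'->D->plug->D
Char 6 ('E'): step: R->6, L=7; E->plug->E->R->C->L->C->refl->G->L'->A->R'->D->plug->D
Char 7 ('C'): step: R->7, L=7; C->plug->C->R->H->L->B->refl->H->L'->D->R'->E->plug->E
Char 8 ('F'): step: R->0, L->0 (L advanced); F->plug->F->R->F->L->E->refl->D->L'->A->R'->C->plug->C
Char 9 ('H'): step: R->1, L=0; H->plug->A->R->F->L->E->refl->D->L'->A->R'->D->plug->D
Char 10 ('H'): step: R->2, L=0; H->plug->A->R->G->L->A->refl->F->L'->H->R'->C->plug->C
Final: ciphertext=CHCCDDECDC, RIGHT=2, LEFT=0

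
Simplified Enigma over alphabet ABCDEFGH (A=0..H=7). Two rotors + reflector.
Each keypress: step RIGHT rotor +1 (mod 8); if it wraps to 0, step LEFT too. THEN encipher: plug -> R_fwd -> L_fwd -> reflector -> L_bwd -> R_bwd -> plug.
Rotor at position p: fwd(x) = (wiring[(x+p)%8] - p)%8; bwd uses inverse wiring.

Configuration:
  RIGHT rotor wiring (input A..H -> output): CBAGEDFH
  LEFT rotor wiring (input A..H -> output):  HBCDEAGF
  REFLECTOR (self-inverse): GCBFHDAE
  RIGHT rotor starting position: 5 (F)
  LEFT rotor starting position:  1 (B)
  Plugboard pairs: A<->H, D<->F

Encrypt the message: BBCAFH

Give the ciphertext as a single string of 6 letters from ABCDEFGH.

Char 1 ('B'): step: R->6, L=1; B->plug->B->R->B->L->B->refl->C->L'->C->R'->E->plug->E
Char 2 ('B'): step: R->7, L=1; B->plug->B->R->D->L->D->refl->F->L'->F->R'->F->plug->D
Char 3 ('C'): step: R->0, L->2 (L advanced); C->plug->C->R->A->L->A->refl->G->L'->D->R'->F->plug->D
Char 4 ('A'): step: R->1, L=2; A->plug->H->R->B->L->B->refl->C->L'->C->R'->E->plug->E
Char 5 ('F'): step: R->2, L=2; F->plug->D->R->B->L->B->refl->C->L'->C->R'->C->plug->C
Char 6 ('H'): step: R->3, L=2; H->plug->A->R->D->L->G->refl->A->L'->A->R'->C->plug->C

Answer: EDDECC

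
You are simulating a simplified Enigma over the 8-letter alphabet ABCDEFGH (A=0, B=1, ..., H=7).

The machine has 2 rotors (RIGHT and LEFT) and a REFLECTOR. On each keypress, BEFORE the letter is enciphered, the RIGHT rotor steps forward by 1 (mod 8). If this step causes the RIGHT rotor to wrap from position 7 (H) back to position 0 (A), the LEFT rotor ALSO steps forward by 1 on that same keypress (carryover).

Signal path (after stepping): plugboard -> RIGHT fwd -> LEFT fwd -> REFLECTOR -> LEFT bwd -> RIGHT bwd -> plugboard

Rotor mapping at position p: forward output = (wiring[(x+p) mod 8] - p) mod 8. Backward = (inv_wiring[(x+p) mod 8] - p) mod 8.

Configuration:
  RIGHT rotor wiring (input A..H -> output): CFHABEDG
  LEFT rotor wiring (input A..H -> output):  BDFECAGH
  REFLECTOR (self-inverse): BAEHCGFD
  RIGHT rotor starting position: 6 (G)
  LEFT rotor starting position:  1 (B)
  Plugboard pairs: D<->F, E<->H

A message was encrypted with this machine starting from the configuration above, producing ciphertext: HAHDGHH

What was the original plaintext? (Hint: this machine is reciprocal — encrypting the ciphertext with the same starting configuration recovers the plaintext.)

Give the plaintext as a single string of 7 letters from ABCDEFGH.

Answer: FCGHDBB

Derivation:
Char 1 ('H'): step: R->7, L=1; H->plug->E->R->B->L->E->refl->C->L'->A->R'->D->plug->F
Char 2 ('A'): step: R->0, L->2 (L advanced); A->plug->A->R->C->L->A->refl->B->L'->H->R'->C->plug->C
Char 3 ('H'): step: R->1, L=2; H->plug->E->R->D->L->G->refl->F->L'->F->R'->G->plug->G
Char 4 ('D'): step: R->2, L=2; D->plug->F->R->E->L->E->refl->C->L'->B->R'->E->plug->H
Char 5 ('G'): step: R->3, L=2; G->plug->G->R->C->L->A->refl->B->L'->H->R'->F->plug->D
Char 6 ('H'): step: R->4, L=2; H->plug->E->R->G->L->H->refl->D->L'->A->R'->B->plug->B
Char 7 ('H'): step: R->5, L=2; H->plug->E->R->A->L->D->refl->H->L'->G->R'->B->plug->B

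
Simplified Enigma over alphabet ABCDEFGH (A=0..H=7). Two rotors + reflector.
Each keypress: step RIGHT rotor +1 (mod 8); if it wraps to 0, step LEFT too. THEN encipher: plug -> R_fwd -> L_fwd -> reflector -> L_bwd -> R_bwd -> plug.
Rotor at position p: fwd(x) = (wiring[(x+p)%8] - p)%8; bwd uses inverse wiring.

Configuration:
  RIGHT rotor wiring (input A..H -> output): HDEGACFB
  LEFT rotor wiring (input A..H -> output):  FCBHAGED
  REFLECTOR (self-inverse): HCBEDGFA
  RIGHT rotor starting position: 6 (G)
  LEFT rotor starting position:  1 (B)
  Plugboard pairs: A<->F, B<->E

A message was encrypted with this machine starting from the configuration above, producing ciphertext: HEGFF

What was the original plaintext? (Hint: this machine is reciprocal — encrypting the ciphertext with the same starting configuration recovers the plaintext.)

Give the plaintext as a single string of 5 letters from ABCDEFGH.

Char 1 ('H'): step: R->7, L=1; H->plug->H->R->G->L->C->refl->B->L'->A->R'->B->plug->E
Char 2 ('E'): step: R->0, L->2 (L advanced); E->plug->B->R->D->L->E->refl->D->L'->G->R'->D->plug->D
Char 3 ('G'): step: R->1, L=2; G->plug->G->R->A->L->H->refl->A->L'->H->R'->D->plug->D
Char 4 ('F'): step: R->2, L=2; F->plug->A->R->C->L->G->refl->F->L'->B->R'->H->plug->H
Char 5 ('F'): step: R->3, L=2; F->plug->A->R->D->L->E->refl->D->L'->G->R'->E->plug->B

Answer: EDDHB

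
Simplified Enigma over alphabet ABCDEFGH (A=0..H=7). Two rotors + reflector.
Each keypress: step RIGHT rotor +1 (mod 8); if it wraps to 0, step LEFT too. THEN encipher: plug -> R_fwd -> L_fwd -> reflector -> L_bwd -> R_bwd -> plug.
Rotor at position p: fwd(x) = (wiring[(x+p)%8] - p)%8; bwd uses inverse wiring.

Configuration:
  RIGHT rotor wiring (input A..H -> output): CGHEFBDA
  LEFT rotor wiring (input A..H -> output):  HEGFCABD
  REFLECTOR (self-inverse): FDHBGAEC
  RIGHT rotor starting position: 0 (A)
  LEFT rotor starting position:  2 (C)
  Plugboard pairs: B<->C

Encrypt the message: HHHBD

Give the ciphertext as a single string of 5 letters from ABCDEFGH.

Char 1 ('H'): step: R->1, L=2; H->plug->H->R->B->L->D->refl->B->L'->F->R'->A->plug->A
Char 2 ('H'): step: R->2, L=2; H->plug->H->R->E->L->H->refl->C->L'->H->R'->D->plug->D
Char 3 ('H'): step: R->3, L=2; H->plug->H->R->E->L->H->refl->C->L'->H->R'->F->plug->F
Char 4 ('B'): step: R->4, L=2; B->plug->C->R->H->L->C->refl->H->L'->E->R'->D->plug->D
Char 5 ('D'): step: R->5, L=2; D->plug->D->R->F->L->B->refl->D->L'->B->R'->E->plug->E

Answer: ADFDE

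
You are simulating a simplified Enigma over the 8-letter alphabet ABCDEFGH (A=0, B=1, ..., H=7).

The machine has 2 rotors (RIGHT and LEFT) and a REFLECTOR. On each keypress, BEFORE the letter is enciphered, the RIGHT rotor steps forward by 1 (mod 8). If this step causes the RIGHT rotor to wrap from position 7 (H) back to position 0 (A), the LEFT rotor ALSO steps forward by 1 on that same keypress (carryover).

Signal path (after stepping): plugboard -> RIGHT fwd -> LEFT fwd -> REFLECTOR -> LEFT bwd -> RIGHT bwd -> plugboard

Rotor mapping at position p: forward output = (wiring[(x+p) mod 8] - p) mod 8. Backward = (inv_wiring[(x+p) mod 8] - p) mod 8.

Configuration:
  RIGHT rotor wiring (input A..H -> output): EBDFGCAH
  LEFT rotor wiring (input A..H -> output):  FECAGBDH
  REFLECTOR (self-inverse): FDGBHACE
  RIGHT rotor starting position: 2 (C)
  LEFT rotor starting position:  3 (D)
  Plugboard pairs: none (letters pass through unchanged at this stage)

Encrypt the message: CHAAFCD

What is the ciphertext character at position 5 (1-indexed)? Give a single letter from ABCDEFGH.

Char 1 ('C'): step: R->3, L=3; C->plug->C->R->H->L->H->refl->E->L'->E->R'->E->plug->E
Char 2 ('H'): step: R->4, L=3; H->plug->H->R->B->L->D->refl->B->L'->G->R'->B->plug->B
Char 3 ('A'): step: R->5, L=3; A->plug->A->R->F->L->C->refl->G->L'->C->R'->C->plug->C
Char 4 ('A'): step: R->6, L=3; A->plug->A->R->C->L->G->refl->C->L'->F->R'->E->plug->E
Char 5 ('F'): step: R->7, L=3; F->plug->F->R->H->L->H->refl->E->L'->E->R'->D->plug->D

D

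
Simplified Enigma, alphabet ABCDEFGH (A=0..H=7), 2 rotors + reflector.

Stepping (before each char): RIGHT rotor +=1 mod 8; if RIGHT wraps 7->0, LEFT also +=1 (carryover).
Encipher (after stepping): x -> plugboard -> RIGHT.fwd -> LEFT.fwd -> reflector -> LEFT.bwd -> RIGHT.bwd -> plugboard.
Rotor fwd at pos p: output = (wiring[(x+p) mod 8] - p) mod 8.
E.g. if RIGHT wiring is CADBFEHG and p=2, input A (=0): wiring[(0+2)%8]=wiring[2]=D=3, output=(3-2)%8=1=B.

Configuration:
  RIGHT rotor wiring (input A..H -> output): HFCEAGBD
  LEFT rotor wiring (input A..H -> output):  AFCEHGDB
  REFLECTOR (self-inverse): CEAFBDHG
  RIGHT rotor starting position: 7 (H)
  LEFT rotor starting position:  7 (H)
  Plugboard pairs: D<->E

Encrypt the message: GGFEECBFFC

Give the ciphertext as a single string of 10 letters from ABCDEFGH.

Char 1 ('G'): step: R->0, L->0 (L advanced); G->plug->G->R->B->L->F->refl->D->L'->G->R'->F->plug->F
Char 2 ('G'): step: R->1, L=0; G->plug->G->R->C->L->C->refl->A->L'->A->R'->F->plug->F
Char 3 ('F'): step: R->2, L=0; F->plug->F->R->B->L->F->refl->D->L'->G->R'->C->plug->C
Char 4 ('E'): step: R->3, L=0; E->plug->D->R->G->L->D->refl->F->L'->B->R'->A->plug->A
Char 5 ('E'): step: R->4, L=0; E->plug->D->R->H->L->B->refl->E->L'->D->R'->E->plug->D
Char 6 ('C'): step: R->5, L=0; C->plug->C->R->G->L->D->refl->F->L'->B->R'->A->plug->A
Char 7 ('B'): step: R->6, L=0; B->plug->B->R->F->L->G->refl->H->L'->E->R'->E->plug->D
Char 8 ('F'): step: R->7, L=0; F->plug->F->R->B->L->F->refl->D->L'->G->R'->C->plug->C
Char 9 ('F'): step: R->0, L->1 (L advanced); F->plug->F->R->G->L->A->refl->C->L'->F->R'->B->plug->B
Char 10 ('C'): step: R->1, L=1; C->plug->C->R->D->L->G->refl->H->L'->H->R'->D->plug->E

Answer: FFCADADCBE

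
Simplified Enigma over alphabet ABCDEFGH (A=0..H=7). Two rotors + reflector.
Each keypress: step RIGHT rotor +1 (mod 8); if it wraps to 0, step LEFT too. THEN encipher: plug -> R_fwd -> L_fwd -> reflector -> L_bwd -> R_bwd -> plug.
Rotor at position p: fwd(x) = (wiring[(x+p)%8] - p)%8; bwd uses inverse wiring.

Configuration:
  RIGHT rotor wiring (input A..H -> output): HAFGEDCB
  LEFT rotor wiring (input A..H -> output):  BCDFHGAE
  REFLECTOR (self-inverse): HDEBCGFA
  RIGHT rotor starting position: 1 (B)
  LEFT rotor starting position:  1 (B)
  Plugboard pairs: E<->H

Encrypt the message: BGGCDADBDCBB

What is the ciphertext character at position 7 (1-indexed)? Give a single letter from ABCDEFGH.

Char 1 ('B'): step: R->2, L=1; B->plug->B->R->E->L->F->refl->G->L'->D->R'->A->plug->A
Char 2 ('G'): step: R->3, L=1; G->plug->G->R->F->L->H->refl->A->L'->H->R'->D->plug->D
Char 3 ('G'): step: R->4, L=1; G->plug->G->R->B->L->C->refl->E->L'->C->R'->H->plug->E
Char 4 ('C'): step: R->5, L=1; C->plug->C->R->E->L->F->refl->G->L'->D->R'->E->plug->H
Char 5 ('D'): step: R->6, L=1; D->plug->D->R->C->L->E->refl->C->L'->B->R'->C->plug->C
Char 6 ('A'): step: R->7, L=1; A->plug->A->R->C->L->E->refl->C->L'->B->R'->C->plug->C
Char 7 ('D'): step: R->0, L->2 (L advanced); D->plug->D->R->G->L->H->refl->A->L'->H->R'->A->plug->A

A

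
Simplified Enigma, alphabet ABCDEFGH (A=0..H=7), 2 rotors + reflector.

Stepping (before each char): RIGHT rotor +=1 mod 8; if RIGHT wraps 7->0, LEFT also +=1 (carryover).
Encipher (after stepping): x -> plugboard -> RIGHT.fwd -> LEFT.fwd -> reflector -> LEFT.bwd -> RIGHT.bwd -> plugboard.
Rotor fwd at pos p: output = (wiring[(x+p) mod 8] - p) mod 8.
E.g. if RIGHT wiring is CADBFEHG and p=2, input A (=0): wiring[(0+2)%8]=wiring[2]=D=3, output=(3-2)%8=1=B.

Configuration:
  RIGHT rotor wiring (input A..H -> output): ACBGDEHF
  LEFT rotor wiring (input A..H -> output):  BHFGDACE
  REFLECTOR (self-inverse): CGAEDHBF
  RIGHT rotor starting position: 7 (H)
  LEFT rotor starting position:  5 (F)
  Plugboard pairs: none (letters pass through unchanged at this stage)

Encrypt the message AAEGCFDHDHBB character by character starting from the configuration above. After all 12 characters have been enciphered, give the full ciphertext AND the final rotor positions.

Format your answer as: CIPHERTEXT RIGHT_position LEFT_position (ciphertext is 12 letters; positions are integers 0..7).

Answer: BEAFDHHDECHD 3 7

Derivation:
Char 1 ('A'): step: R->0, L->6 (L advanced); A->plug->A->R->A->L->E->refl->D->L'->C->R'->B->plug->B
Char 2 ('A'): step: R->1, L=6; A->plug->A->R->B->L->G->refl->B->L'->D->R'->E->plug->E
Char 3 ('E'): step: R->2, L=6; E->plug->E->R->F->L->A->refl->C->L'->H->R'->A->plug->A
Char 4 ('G'): step: R->3, L=6; G->plug->G->R->H->L->C->refl->A->L'->F->R'->F->plug->F
Char 5 ('C'): step: R->4, L=6; C->plug->C->R->D->L->B->refl->G->L'->B->R'->D->plug->D
Char 6 ('F'): step: R->5, L=6; F->plug->F->R->E->L->H->refl->F->L'->G->R'->H->plug->H
Char 7 ('D'): step: R->6, L=6; D->plug->D->R->E->L->H->refl->F->L'->G->R'->H->plug->H
Char 8 ('H'): step: R->7, L=6; H->plug->H->R->A->L->E->refl->D->L'->C->R'->D->plug->D
Char 9 ('D'): step: R->0, L->7 (L advanced); D->plug->D->R->G->L->B->refl->G->L'->D->R'->E->plug->E
Char 10 ('H'): step: R->1, L=7; H->plug->H->R->H->L->D->refl->E->L'->F->R'->C->plug->C
Char 11 ('B'): step: R->2, L=7; B->plug->B->R->E->L->H->refl->F->L'->A->R'->H->plug->H
Char 12 ('B'): step: R->3, L=7; B->plug->B->R->A->L->F->refl->H->L'->E->R'->D->plug->D
Final: ciphertext=BEAFDHHDECHD, RIGHT=3, LEFT=7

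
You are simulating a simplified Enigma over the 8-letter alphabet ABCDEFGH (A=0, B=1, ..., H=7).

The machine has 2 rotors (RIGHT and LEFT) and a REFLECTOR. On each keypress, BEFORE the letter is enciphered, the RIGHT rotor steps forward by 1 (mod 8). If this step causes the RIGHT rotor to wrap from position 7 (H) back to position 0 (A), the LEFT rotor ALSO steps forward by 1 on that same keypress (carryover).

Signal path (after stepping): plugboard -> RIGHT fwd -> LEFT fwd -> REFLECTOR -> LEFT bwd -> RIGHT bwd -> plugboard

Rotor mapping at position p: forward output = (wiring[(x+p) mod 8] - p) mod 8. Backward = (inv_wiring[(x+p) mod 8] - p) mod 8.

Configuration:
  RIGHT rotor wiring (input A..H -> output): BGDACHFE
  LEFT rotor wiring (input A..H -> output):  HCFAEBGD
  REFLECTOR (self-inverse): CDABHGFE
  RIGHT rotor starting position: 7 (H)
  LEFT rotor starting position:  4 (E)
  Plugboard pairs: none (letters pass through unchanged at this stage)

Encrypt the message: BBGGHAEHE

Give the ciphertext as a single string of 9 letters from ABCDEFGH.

Char 1 ('B'): step: R->0, L->5 (L advanced); B->plug->B->R->G->L->D->refl->B->L'->B->R'->A->plug->A
Char 2 ('B'): step: R->1, L=5; B->plug->B->R->C->L->G->refl->F->L'->E->R'->F->plug->F
Char 3 ('G'): step: R->2, L=5; G->plug->G->R->H->L->H->refl->E->L'->A->R'->C->plug->C
Char 4 ('G'): step: R->3, L=5; G->plug->G->R->D->L->C->refl->A->L'->F->R'->A->plug->A
Char 5 ('H'): step: R->4, L=5; H->plug->H->R->E->L->F->refl->G->L'->C->R'->F->plug->F
Char 6 ('A'): step: R->5, L=5; A->plug->A->R->C->L->G->refl->F->L'->E->R'->D->plug->D
Char 7 ('E'): step: R->6, L=5; E->plug->E->R->F->L->A->refl->C->L'->D->R'->C->plug->C
Char 8 ('H'): step: R->7, L=5; H->plug->H->R->G->L->D->refl->B->L'->B->R'->E->plug->E
Char 9 ('E'): step: R->0, L->6 (L advanced); E->plug->E->R->C->L->B->refl->D->L'->H->R'->F->plug->F

Answer: AFCAFDCEF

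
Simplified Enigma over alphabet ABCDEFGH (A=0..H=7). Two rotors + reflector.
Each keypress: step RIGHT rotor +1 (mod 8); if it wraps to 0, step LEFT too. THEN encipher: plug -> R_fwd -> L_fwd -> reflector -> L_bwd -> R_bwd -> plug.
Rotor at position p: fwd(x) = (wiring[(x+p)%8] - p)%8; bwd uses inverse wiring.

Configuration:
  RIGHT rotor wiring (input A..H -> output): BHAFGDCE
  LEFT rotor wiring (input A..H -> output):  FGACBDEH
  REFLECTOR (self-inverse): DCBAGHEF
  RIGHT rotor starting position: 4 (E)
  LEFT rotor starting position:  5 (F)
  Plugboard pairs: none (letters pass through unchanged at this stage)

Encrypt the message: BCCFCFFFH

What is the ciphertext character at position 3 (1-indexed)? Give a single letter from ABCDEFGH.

Char 1 ('B'): step: R->5, L=5; B->plug->B->R->F->L->D->refl->A->L'->D->R'->F->plug->F
Char 2 ('C'): step: R->6, L=5; C->plug->C->R->D->L->A->refl->D->L'->F->R'->H->plug->H
Char 3 ('C'): step: R->7, L=5; C->plug->C->R->A->L->G->refl->E->L'->H->R'->F->plug->F

F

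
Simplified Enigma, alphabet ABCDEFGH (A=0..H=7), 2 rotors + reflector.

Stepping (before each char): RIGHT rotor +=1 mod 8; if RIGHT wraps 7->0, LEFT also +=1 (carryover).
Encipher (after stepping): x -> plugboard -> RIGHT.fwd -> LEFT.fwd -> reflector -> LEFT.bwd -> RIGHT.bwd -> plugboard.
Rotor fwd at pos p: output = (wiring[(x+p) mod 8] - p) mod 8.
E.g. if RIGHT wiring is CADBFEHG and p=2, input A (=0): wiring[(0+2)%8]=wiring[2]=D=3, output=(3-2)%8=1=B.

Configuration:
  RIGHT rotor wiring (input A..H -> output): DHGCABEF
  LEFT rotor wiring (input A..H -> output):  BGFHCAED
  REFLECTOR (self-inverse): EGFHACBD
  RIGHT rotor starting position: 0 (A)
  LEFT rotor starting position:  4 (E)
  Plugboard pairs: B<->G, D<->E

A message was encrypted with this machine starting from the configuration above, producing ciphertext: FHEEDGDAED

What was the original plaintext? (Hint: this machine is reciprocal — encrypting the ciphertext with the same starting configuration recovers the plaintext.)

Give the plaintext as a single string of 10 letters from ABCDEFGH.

Answer: EADBFHEHAA

Derivation:
Char 1 ('F'): step: R->1, L=4; F->plug->F->R->D->L->H->refl->D->L'->H->R'->D->plug->E
Char 2 ('H'): step: R->2, L=4; H->plug->H->R->F->L->C->refl->F->L'->E->R'->A->plug->A
Char 3 ('E'): step: R->3, L=4; E->plug->D->R->B->L->E->refl->A->L'->C->R'->E->plug->D
Char 4 ('E'): step: R->4, L=4; E->plug->D->R->B->L->E->refl->A->L'->C->R'->G->plug->B
Char 5 ('D'): step: R->5, L=4; D->plug->E->R->C->L->A->refl->E->L'->B->R'->F->plug->F
Char 6 ('G'): step: R->6, L=4; G->plug->B->R->H->L->D->refl->H->L'->D->R'->H->plug->H
Char 7 ('D'): step: R->7, L=4; D->plug->E->R->D->L->H->refl->D->L'->H->R'->D->plug->E
Char 8 ('A'): step: R->0, L->5 (L advanced); A->plug->A->R->D->L->E->refl->A->L'->F->R'->H->plug->H
Char 9 ('E'): step: R->1, L=5; E->plug->D->R->H->L->F->refl->C->L'->G->R'->A->plug->A
Char 10 ('D'): step: R->2, L=5; D->plug->E->R->C->L->G->refl->B->L'->E->R'->A->plug->A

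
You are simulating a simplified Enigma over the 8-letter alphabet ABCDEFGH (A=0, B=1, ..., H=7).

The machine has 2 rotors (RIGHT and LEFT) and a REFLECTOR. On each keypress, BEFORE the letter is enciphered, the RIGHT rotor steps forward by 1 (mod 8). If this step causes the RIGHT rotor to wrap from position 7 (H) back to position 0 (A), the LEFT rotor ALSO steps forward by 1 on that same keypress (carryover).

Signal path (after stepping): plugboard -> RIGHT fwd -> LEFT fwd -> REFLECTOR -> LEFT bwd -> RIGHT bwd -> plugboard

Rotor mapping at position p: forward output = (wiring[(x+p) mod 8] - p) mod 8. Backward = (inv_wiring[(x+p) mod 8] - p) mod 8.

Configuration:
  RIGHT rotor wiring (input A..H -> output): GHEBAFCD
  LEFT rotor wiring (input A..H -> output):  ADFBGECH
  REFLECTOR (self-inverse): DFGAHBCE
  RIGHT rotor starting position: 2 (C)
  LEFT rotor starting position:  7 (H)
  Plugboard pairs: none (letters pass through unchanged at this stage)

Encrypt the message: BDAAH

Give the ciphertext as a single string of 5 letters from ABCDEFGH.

Answer: CGFFA

Derivation:
Char 1 ('B'): step: R->3, L=7; B->plug->B->R->F->L->H->refl->E->L'->C->R'->C->plug->C
Char 2 ('D'): step: R->4, L=7; D->plug->D->R->H->L->D->refl->A->L'->A->R'->G->plug->G
Char 3 ('A'): step: R->5, L=7; A->plug->A->R->A->L->A->refl->D->L'->H->R'->F->plug->F
Char 4 ('A'): step: R->6, L=7; A->plug->A->R->E->L->C->refl->G->L'->D->R'->F->plug->F
Char 5 ('H'): step: R->7, L=7; H->plug->H->R->D->L->G->refl->C->L'->E->R'->A->plug->A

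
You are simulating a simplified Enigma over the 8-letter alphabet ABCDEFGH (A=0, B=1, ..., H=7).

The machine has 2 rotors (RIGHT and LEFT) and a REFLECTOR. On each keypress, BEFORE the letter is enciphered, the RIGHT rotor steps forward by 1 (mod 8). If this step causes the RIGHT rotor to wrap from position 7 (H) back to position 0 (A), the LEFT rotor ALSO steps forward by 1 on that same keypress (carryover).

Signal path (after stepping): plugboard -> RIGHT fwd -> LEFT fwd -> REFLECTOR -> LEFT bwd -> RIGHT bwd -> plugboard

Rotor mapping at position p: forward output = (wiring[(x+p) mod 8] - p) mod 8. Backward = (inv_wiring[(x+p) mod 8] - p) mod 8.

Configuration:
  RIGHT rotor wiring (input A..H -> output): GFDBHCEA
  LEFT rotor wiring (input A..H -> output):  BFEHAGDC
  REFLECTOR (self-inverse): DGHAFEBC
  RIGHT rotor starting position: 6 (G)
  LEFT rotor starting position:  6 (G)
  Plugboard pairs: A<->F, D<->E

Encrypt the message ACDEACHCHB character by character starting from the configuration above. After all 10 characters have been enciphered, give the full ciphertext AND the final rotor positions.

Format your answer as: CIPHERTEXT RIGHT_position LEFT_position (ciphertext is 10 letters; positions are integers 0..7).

Char 1 ('A'): step: R->7, L=6; A->plug->F->R->A->L->F->refl->E->L'->B->R'->A->plug->F
Char 2 ('C'): step: R->0, L->7 (L advanced); C->plug->C->R->D->L->F->refl->E->L'->H->R'->E->plug->D
Char 3 ('D'): step: R->1, L=7; D->plug->E->R->B->L->C->refl->H->L'->G->R'->D->plug->E
Char 4 ('E'): step: R->2, L=7; E->plug->D->R->A->L->D->refl->A->L'->E->R'->G->plug->G
Char 5 ('A'): step: R->3, L=7; A->plug->F->R->D->L->F->refl->E->L'->H->R'->C->plug->C
Char 6 ('C'): step: R->4, L=7; C->plug->C->R->A->L->D->refl->A->L'->E->R'->D->plug->E
Char 7 ('H'): step: R->5, L=7; H->plug->H->R->C->L->G->refl->B->L'->F->R'->A->plug->F
Char 8 ('C'): step: R->6, L=7; C->plug->C->R->A->L->D->refl->A->L'->E->R'->H->plug->H
Char 9 ('H'): step: R->7, L=7; H->plug->H->R->F->L->B->refl->G->L'->C->R'->E->plug->D
Char 10 ('B'): step: R->0, L->0 (L advanced); B->plug->B->R->F->L->G->refl->B->L'->A->R'->H->plug->H
Final: ciphertext=FDEGCEFHDH, RIGHT=0, LEFT=0

Answer: FDEGCEFHDH 0 0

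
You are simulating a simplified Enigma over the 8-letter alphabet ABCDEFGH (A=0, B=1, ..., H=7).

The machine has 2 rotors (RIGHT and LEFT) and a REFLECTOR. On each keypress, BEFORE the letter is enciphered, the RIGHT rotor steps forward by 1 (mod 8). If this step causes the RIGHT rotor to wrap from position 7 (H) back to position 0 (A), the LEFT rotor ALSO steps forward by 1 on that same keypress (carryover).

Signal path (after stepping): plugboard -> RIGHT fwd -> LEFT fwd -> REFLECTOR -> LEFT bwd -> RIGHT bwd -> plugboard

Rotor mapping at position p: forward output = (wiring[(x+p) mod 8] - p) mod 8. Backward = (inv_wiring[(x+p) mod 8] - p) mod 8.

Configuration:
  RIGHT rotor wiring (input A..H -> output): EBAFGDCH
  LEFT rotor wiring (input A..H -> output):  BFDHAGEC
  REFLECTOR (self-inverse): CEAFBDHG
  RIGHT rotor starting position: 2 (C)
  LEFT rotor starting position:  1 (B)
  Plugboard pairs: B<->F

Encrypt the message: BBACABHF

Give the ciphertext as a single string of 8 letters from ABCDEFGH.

Char 1 ('B'): step: R->3, L=1; B->plug->F->R->B->L->C->refl->A->L'->H->R'->D->plug->D
Char 2 ('B'): step: R->4, L=1; B->plug->F->R->F->L->D->refl->F->L'->E->R'->G->plug->G
Char 3 ('A'): step: R->5, L=1; A->plug->A->R->G->L->B->refl->E->L'->A->R'->G->plug->G
Char 4 ('C'): step: R->6, L=1; C->plug->C->R->G->L->B->refl->E->L'->A->R'->G->plug->G
Char 5 ('A'): step: R->7, L=1; A->plug->A->R->A->L->E->refl->B->L'->G->R'->E->plug->E
Char 6 ('B'): step: R->0, L->2 (L advanced); B->plug->F->R->D->L->E->refl->B->L'->A->R'->C->plug->C
Char 7 ('H'): step: R->1, L=2; H->plug->H->R->D->L->E->refl->B->L'->A->R'->A->plug->A
Char 8 ('F'): step: R->2, L=2; F->plug->B->R->D->L->E->refl->B->L'->A->R'->E->plug->E

Answer: DGGGECAE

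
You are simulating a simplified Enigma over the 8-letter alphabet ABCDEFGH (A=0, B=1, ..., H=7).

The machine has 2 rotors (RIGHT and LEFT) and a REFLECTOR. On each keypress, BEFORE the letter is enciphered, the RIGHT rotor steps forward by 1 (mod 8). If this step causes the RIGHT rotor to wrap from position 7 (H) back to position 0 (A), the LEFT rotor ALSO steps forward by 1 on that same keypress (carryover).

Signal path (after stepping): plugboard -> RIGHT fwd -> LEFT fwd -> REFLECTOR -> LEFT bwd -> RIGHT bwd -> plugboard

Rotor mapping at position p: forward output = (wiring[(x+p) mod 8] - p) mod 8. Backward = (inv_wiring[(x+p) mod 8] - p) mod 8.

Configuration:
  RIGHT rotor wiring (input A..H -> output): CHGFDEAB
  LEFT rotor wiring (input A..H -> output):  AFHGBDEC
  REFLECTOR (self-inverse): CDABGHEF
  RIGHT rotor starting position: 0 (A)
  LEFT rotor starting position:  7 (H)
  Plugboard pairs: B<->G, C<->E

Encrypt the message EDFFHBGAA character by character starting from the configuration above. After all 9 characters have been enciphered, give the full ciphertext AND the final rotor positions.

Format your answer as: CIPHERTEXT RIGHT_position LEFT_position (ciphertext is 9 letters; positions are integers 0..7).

Answer: FCBDCGBHC 1 0

Derivation:
Char 1 ('E'): step: R->1, L=7; E->plug->C->R->E->L->H->refl->F->L'->H->R'->F->plug->F
Char 2 ('D'): step: R->2, L=7; D->plug->D->R->C->L->G->refl->E->L'->G->R'->E->plug->C
Char 3 ('F'): step: R->3, L=7; F->plug->F->R->H->L->F->refl->H->L'->E->R'->G->plug->B
Char 4 ('F'): step: R->4, L=7; F->plug->F->R->D->L->A->refl->C->L'->F->R'->D->plug->D
Char 5 ('H'): step: R->5, L=7; H->plug->H->R->G->L->E->refl->G->L'->C->R'->E->plug->C
Char 6 ('B'): step: R->6, L=7; B->plug->G->R->F->L->C->refl->A->L'->D->R'->B->plug->G
Char 7 ('G'): step: R->7, L=7; G->plug->B->R->D->L->A->refl->C->L'->F->R'->G->plug->B
Char 8 ('A'): step: R->0, L->0 (L advanced); A->plug->A->R->C->L->H->refl->F->L'->B->R'->H->plug->H
Char 9 ('A'): step: R->1, L=0; A->plug->A->R->G->L->E->refl->G->L'->D->R'->E->plug->C
Final: ciphertext=FCBDCGBHC, RIGHT=1, LEFT=0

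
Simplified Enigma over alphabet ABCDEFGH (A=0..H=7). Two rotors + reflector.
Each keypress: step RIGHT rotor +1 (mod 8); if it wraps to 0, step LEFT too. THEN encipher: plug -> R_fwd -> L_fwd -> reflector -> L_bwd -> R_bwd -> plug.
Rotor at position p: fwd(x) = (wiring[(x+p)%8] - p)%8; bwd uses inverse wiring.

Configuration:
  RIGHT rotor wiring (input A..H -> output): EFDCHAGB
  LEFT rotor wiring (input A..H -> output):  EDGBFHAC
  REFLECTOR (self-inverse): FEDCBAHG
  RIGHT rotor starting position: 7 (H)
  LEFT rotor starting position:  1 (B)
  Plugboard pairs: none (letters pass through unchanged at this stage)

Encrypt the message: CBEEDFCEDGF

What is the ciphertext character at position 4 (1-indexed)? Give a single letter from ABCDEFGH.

Char 1 ('C'): step: R->0, L->2 (L advanced); C->plug->C->R->D->L->F->refl->A->L'->F->R'->B->plug->B
Char 2 ('B'): step: R->1, L=2; B->plug->B->R->C->L->D->refl->C->L'->G->R'->D->plug->D
Char 3 ('E'): step: R->2, L=2; E->plug->E->R->E->L->G->refl->H->L'->B->R'->A->plug->A
Char 4 ('E'): step: R->3, L=2; E->plug->E->R->G->L->C->refl->D->L'->C->R'->G->plug->G

G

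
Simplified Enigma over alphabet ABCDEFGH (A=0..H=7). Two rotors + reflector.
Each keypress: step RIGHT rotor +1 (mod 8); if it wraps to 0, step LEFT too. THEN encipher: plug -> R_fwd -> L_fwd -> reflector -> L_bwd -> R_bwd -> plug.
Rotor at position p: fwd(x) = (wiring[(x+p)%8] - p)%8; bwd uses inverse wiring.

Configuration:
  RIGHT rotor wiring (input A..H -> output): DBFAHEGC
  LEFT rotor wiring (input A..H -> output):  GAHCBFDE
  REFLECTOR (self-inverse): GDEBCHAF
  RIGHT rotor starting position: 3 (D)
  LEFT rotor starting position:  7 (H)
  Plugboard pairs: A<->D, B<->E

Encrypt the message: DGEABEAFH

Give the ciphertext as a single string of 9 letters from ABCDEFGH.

Answer: AAFDDACCA

Derivation:
Char 1 ('D'): step: R->4, L=7; D->plug->A->R->D->L->A->refl->G->L'->G->R'->D->plug->A
Char 2 ('G'): step: R->5, L=7; G->plug->G->R->D->L->A->refl->G->L'->G->R'->D->plug->A
Char 3 ('E'): step: R->6, L=7; E->plug->B->R->E->L->D->refl->B->L'->C->R'->F->plug->F
Char 4 ('A'): step: R->7, L=7; A->plug->D->R->G->L->G->refl->A->L'->D->R'->A->plug->D
Char 5 ('B'): step: R->0, L->0 (L advanced); B->plug->E->R->H->L->E->refl->C->L'->D->R'->A->plug->D
Char 6 ('E'): step: R->1, L=0; E->plug->B->R->E->L->B->refl->D->L'->G->R'->D->plug->A
Char 7 ('A'): step: R->2, L=0; A->plug->D->R->C->L->H->refl->F->L'->F->R'->C->plug->C
Char 8 ('F'): step: R->3, L=0; F->plug->F->R->A->L->G->refl->A->L'->B->R'->C->plug->C
Char 9 ('H'): step: R->4, L=0; H->plug->H->R->E->L->B->refl->D->L'->G->R'->D->plug->A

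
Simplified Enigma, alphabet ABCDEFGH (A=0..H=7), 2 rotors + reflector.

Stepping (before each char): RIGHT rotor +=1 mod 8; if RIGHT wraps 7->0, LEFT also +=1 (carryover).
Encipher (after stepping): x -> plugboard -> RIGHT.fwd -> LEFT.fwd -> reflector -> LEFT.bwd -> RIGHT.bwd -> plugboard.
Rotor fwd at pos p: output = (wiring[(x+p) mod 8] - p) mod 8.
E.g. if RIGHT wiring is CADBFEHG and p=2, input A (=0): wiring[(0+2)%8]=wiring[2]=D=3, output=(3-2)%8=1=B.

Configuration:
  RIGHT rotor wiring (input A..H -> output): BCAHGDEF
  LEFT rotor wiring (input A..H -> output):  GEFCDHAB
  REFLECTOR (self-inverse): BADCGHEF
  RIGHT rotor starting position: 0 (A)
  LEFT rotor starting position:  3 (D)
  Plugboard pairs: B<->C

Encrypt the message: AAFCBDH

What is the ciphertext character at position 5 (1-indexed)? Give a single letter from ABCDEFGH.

Char 1 ('A'): step: R->1, L=3; A->plug->A->R->B->L->A->refl->B->L'->G->R'->C->plug->B
Char 2 ('A'): step: R->2, L=3; A->plug->A->R->G->L->B->refl->A->L'->B->R'->D->plug->D
Char 3 ('F'): step: R->3, L=3; F->plug->F->R->G->L->B->refl->A->L'->B->R'->D->plug->D
Char 4 ('C'): step: R->4, L=3; C->plug->B->R->H->L->C->refl->D->L'->F->R'->E->plug->E
Char 5 ('B'): step: R->5, L=3; B->plug->C->R->A->L->H->refl->F->L'->D->R'->F->plug->F

F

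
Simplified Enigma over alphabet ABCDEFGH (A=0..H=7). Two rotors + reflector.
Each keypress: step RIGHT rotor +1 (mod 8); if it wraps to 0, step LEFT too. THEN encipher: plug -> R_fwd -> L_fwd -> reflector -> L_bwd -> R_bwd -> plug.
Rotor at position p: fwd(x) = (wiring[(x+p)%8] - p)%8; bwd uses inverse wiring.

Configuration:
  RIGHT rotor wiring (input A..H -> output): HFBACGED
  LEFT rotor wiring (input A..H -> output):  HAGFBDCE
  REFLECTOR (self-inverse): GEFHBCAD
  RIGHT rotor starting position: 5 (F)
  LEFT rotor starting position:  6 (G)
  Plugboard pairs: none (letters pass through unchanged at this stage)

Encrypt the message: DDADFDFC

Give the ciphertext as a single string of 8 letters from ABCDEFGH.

Char 1 ('D'): step: R->6, L=6; D->plug->D->R->H->L->F->refl->C->L'->D->R'->E->plug->E
Char 2 ('D'): step: R->7, L=6; D->plug->D->R->C->L->B->refl->E->L'->A->R'->B->plug->B
Char 3 ('A'): step: R->0, L->7 (L advanced); A->plug->A->R->H->L->D->refl->H->L'->D->R'->H->plug->H
Char 4 ('D'): step: R->1, L=7; D->plug->D->R->B->L->A->refl->G->L'->E->R'->A->plug->A
Char 5 ('F'): step: R->2, L=7; F->plug->F->R->B->L->A->refl->G->L'->E->R'->D->plug->D
Char 6 ('D'): step: R->3, L=7; D->plug->D->R->B->L->A->refl->G->L'->E->R'->F->plug->F
Char 7 ('F'): step: R->4, L=7; F->plug->F->R->B->L->A->refl->G->L'->E->R'->H->plug->H
Char 8 ('C'): step: R->5, L=7; C->plug->C->R->G->L->E->refl->B->L'->C->R'->D->plug->D

Answer: EBHADFHD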